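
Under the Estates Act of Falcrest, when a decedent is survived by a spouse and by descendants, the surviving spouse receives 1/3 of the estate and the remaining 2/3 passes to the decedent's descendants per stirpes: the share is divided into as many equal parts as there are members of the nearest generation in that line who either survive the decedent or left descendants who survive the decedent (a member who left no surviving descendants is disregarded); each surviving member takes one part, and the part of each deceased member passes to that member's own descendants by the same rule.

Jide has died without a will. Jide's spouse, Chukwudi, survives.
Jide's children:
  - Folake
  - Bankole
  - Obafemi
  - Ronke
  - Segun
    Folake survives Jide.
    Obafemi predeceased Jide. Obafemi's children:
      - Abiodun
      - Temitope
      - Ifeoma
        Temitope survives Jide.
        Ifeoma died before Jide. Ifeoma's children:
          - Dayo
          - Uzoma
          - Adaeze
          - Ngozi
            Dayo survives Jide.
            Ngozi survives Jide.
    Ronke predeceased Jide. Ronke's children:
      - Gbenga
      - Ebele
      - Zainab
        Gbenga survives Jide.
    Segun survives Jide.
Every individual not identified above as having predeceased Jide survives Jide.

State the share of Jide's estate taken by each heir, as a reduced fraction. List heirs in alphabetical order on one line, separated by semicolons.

Abiodun 2/45; Adaeze 1/90; Bankole 2/15; Chukwudi 1/3; Dayo 1/90; Ebele 2/45; Folake 2/15; Gbenga 2/45; Ngozi 1/90; Segun 2/15; Temitope 2/45; Uzoma 1/90; Zainab 2/45

Chukwudi, as surviving spouse, takes 1/3.
The remaining 2/3 passes to Jide's descendants per stirpes.
The 2/3 is divided into 5 equal shares of 2/15 among Folake, Bankole, Obafemi, Ronke, Segun.
Folake is living and takes 2/15.
Bankole is living and takes 2/15.
Obafemi predeceased; the 2/15 allotted to Obafemi's branch passes to Obafemi's issue by representation.
The 2/15 is divided into 3 equal shares of 2/45 among Abiodun, Temitope, Ifeoma.
Abiodun is living and takes 2/45.
Temitope is living and takes 2/45.
Ifeoma predeceased; the 2/45 allotted to Ifeoma's branch passes to Ifeoma's issue by representation.
The 2/45 is divided into 4 equal shares of 1/90 among Dayo, Uzoma, Adaeze, Ngozi.
Dayo is living and takes 1/90.
Uzoma is living and takes 1/90.
Adaeze is living and takes 1/90.
Ngozi is living and takes 1/90.
Ronke predeceased; the 2/15 allotted to Ronke's branch passes to Ronke's issue by representation.
The 2/15 is divided into 3 equal shares of 2/45 among Gbenga, Ebele, Zainab.
Gbenga is living and takes 2/45.
Ebele is living and takes 2/45.
Zainab is living and takes 2/45.
Segun is living and takes 2/15.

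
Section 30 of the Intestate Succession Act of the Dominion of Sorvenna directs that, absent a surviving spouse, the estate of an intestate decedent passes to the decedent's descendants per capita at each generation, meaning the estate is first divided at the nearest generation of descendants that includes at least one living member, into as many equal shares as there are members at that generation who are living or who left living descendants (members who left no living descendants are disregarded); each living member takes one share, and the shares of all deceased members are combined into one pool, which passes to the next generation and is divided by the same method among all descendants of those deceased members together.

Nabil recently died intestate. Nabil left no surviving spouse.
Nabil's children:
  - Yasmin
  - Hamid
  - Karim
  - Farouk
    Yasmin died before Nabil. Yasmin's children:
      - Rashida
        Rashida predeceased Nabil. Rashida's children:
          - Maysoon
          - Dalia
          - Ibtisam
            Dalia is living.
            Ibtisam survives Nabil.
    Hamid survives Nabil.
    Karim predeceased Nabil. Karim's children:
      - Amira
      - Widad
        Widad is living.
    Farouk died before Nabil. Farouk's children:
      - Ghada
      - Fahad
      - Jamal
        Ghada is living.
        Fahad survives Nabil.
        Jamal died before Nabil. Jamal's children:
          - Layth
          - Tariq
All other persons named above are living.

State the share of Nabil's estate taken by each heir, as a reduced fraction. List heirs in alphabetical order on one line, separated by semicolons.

There is no surviving spouse, so the entire estate passes to Nabil's descendants per capita at each generation.
At generation 1 (Yasmin, Hamid, Karim, Farouk) there are 4 shares of (1)/4 = 1/4 each.
Living: Hamid — each takes 1/4.
Deceased: Yasmin, Karim, and Farouk. Their combined 3/4 is pooled and carried to generation 2.
At generation 2 (Rashida, Amira, Widad, Ghada, Fahad, Jamal) there are 6 shares of (3/4)/6 = 1/8 each.
Living: Amira, Widad, Ghada, and Fahad — each takes 1/8.
Deceased: Rashida and Jamal. Their combined 1/4 is pooled and carried to generation 3.
At generation 3 (Maysoon, Dalia, Ibtisam, Layth, Tariq) there are 5 shares of (1/4)/5 = 1/20 each.
Living: Maysoon, Dalia, Ibtisam, Layth, and Tariq — each takes 1/20.

Amira 1/8; Dalia 1/20; Fahad 1/8; Ghada 1/8; Hamid 1/4; Ibtisam 1/20; Layth 1/20; Maysoon 1/20; Tariq 1/20; Widad 1/8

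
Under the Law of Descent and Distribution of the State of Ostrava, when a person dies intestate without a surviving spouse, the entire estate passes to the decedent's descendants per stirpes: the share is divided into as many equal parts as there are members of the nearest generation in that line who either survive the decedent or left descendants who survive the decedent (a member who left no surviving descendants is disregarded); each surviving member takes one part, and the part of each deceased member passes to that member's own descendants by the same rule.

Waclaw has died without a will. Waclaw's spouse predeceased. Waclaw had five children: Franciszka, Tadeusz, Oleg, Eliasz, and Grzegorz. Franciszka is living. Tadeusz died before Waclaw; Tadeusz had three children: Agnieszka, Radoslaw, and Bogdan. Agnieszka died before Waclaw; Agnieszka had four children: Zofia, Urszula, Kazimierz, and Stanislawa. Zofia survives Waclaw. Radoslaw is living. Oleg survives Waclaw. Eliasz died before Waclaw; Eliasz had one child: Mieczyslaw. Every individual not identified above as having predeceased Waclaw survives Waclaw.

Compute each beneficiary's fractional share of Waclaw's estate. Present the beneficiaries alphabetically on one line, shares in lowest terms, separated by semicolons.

There is no surviving spouse, so the entire estate passes to Waclaw's descendants per stirpes.
The estate is divided into 5 equal shares of 1/5 among Franciszka, Tadeusz, Oleg, Eliasz, Grzegorz.
Franciszka is living and takes 1/5.
Tadeusz predeceased; the 1/5 allotted to Tadeusz's branch passes to Tadeusz's issue by representation.
The 1/5 is divided into 3 equal shares of 1/15 among Agnieszka, Radoslaw, Bogdan.
Agnieszka predeceased; the 1/15 allotted to Agnieszka's branch passes to Agnieszka's issue by representation.
The 1/15 is divided into 4 equal shares of 1/60 among Zofia, Urszula, Kazimierz, Stanislawa.
Zofia is living and takes 1/60.
Urszula is living and takes 1/60.
Kazimierz is living and takes 1/60.
Stanislawa is living and takes 1/60.
Radoslaw is living and takes 1/15.
Bogdan is living and takes 1/15.
Oleg is living and takes 1/5.
Eliasz predeceased; the 1/5 allotted to Eliasz's branch passes to Eliasz's issue by representation.
Mieczyslaw is the sole taker at this level and receives the full 1/5.
Grzegorz is living and takes 1/5.

Bogdan 1/15; Franciszka 1/5; Grzegorz 1/5; Kazimierz 1/60; Mieczyslaw 1/5; Oleg 1/5; Radoslaw 1/15; Stanislawa 1/60; Urszula 1/60; Zofia 1/60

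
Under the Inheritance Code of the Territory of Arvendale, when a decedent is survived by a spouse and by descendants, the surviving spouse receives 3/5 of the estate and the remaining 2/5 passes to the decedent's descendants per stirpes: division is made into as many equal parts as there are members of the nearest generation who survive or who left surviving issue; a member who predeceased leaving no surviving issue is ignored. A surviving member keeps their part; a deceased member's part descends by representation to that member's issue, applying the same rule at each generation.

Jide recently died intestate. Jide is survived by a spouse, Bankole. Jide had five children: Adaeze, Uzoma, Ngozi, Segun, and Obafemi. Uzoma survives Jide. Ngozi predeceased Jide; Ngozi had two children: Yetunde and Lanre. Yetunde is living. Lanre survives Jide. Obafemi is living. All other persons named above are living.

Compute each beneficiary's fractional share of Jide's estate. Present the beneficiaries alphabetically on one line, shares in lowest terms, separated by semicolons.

Adaeze 2/25; Bankole 3/5; Lanre 1/25; Obafemi 2/25; Segun 2/25; Uzoma 2/25; Yetunde 1/25

Bankole, as surviving spouse, takes 3/5.
The remaining 2/5 passes to Jide's descendants per stirpes.
The 2/5 is divided into 5 equal shares of 2/25 among Adaeze, Uzoma, Ngozi, Segun, Obafemi.
Adaeze is living and takes 2/25.
Uzoma is living and takes 2/25.
Ngozi predeceased; the 2/25 allotted to Ngozi's branch passes to Ngozi's issue by representation.
The 2/25 is divided into 2 equal shares of 1/25 among Yetunde, Lanre.
Yetunde is living and takes 1/25.
Lanre is living and takes 1/25.
Segun is living and takes 2/25.
Obafemi is living and takes 2/25.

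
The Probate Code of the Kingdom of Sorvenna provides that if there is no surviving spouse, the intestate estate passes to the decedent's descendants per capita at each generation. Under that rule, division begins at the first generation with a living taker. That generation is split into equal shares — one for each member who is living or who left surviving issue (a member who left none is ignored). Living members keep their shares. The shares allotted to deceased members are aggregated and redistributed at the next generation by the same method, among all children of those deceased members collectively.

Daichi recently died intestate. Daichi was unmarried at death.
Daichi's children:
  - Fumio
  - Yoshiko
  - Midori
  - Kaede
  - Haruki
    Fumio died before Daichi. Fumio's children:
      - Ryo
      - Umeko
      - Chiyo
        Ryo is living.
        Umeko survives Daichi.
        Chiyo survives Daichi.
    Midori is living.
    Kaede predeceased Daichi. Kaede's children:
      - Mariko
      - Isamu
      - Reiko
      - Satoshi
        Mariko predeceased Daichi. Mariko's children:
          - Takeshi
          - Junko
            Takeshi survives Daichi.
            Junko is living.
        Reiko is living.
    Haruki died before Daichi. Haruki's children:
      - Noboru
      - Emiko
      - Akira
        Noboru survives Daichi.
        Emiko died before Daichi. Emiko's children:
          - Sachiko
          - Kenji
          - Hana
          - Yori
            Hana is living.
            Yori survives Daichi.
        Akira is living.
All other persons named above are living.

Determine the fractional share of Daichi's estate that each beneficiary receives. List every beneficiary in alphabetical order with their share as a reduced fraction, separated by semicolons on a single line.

There is no surviving spouse, so the entire estate passes to Daichi's descendants per capita at each generation.
At generation 1 (Fumio, Yoshiko, Midori, Kaede, Haruki) there are 5 shares of (1)/5 = 1/5 each.
Living: Yoshiko and Midori — each takes 1/5.
Deceased: Fumio, Kaede, and Haruki. Their combined 3/5 is pooled and carried to generation 2.
At generation 2 (Ryo, Umeko, Chiyo, Mariko, Isamu, Reiko, Satoshi, Noboru, Emiko, Akira) there are 10 shares of (3/5)/10 = 3/50 each.
Living: Ryo, Umeko, Chiyo, Isamu, Reiko, Satoshi, Noboru, and Akira — each takes 3/50.
Deceased: Mariko and Emiko. Their combined 3/25 is pooled and carried to generation 3.
At generation 3 (Takeshi, Junko, Sachiko, Kenji, Hana, Yori) there are 6 shares of (3/25)/6 = 1/50 each.
Living: Takeshi, Junko, Sachiko, Kenji, Hana, and Yori — each takes 1/50.

Akira 3/50; Chiyo 3/50; Hana 1/50; Isamu 3/50; Junko 1/50; Kenji 1/50; Midori 1/5; Noboru 3/50; Reiko 3/50; Ryo 3/50; Sachiko 1/50; Satoshi 3/50; Takeshi 1/50; Umeko 3/50; Yori 1/50; Yoshiko 1/5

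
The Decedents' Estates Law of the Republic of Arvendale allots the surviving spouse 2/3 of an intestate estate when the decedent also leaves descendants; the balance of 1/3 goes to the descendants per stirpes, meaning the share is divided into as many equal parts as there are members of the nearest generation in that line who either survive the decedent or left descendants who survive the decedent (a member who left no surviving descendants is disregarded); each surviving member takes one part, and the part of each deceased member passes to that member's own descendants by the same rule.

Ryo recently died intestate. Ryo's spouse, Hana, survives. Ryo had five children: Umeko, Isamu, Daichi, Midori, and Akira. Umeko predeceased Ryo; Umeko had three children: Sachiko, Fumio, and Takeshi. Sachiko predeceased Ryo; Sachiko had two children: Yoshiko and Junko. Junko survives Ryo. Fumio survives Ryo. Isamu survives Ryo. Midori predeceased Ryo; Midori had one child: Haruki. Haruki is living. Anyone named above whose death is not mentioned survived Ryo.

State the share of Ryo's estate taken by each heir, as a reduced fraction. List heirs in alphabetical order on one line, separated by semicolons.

Akira 1/15; Daichi 1/15; Fumio 1/45; Hana 2/3; Haruki 1/15; Isamu 1/15; Junko 1/90; Takeshi 1/45; Yoshiko 1/90

Hana, as surviving spouse, takes 2/3.
The remaining 1/3 passes to Ryo's descendants per stirpes.
The 1/3 is divided into 5 equal shares of 1/15 among Umeko, Isamu, Daichi, Midori, Akira.
Umeko predeceased; the 1/15 allotted to Umeko's branch passes to Umeko's issue by representation.
The 1/15 is divided into 3 equal shares of 1/45 among Sachiko, Fumio, Takeshi.
Sachiko predeceased; the 1/45 allotted to Sachiko's branch passes to Sachiko's issue by representation.
The 1/45 is divided into 2 equal shares of 1/90 among Yoshiko, Junko.
Yoshiko is living and takes 1/90.
Junko is living and takes 1/90.
Fumio is living and takes 1/45.
Takeshi is living and takes 1/45.
Isamu is living and takes 1/15.
Daichi is living and takes 1/15.
Midori predeceased; the 1/15 allotted to Midori's branch passes to Midori's issue by representation.
Haruki is the sole taker at this level and receives the full 1/15.
Akira is living and takes 1/15.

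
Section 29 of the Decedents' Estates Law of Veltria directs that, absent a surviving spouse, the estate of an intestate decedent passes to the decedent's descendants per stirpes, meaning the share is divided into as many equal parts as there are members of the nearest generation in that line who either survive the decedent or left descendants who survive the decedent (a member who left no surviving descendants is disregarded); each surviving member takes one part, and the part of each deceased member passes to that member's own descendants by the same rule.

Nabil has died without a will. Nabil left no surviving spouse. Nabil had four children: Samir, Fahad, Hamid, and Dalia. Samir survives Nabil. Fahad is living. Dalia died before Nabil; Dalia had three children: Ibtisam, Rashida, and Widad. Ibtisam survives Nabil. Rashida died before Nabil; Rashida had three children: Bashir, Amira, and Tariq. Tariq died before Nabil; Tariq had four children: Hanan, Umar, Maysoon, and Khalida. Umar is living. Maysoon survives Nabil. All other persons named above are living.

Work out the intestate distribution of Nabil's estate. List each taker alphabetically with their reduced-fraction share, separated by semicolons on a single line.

Amira 1/36; Bashir 1/36; Fahad 1/4; Hamid 1/4; Hanan 1/144; Ibtisam 1/12; Khalida 1/144; Maysoon 1/144; Samir 1/4; Umar 1/144; Widad 1/12

There is no surviving spouse, so the entire estate passes to Nabil's descendants per stirpes.
The estate is divided into 4 equal shares of 1/4 among Samir, Fahad, Hamid, Dalia.
Samir is living and takes 1/4.
Fahad is living and takes 1/4.
Hamid is living and takes 1/4.
Dalia predeceased; the 1/4 allotted to Dalia's branch passes to Dalia's issue by representation.
The 1/4 is divided into 3 equal shares of 1/12 among Ibtisam, Rashida, Widad.
Ibtisam is living and takes 1/12.
Rashida predeceased; the 1/12 allotted to Rashida's branch passes to Rashida's issue by representation.
The 1/12 is divided into 3 equal shares of 1/36 among Bashir, Amira, Tariq.
Bashir is living and takes 1/36.
Amira is living and takes 1/36.
Tariq predeceased; the 1/36 allotted to Tariq's branch passes to Tariq's issue by representation.
The 1/36 is divided into 4 equal shares of 1/144 among Hanan, Umar, Maysoon, Khalida.
Hanan is living and takes 1/144.
Umar is living and takes 1/144.
Maysoon is living and takes 1/144.
Khalida is living and takes 1/144.
Widad is living and takes 1/12.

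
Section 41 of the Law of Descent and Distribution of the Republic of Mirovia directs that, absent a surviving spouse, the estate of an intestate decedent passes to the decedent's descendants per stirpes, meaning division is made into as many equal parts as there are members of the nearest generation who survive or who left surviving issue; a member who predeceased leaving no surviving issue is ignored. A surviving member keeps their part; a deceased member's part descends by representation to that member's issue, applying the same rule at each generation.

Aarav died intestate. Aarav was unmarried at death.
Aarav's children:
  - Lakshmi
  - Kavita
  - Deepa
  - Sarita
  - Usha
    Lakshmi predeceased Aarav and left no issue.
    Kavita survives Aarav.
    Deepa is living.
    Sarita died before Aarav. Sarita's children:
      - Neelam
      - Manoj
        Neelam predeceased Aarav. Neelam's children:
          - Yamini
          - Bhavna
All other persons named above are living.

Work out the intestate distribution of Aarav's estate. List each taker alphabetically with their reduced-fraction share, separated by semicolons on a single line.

Bhavna 1/16; Deepa 1/4; Kavita 1/4; Manoj 1/8; Usha 1/4; Yamini 1/16

There is no surviving spouse, so the entire estate passes to Aarav's descendants per stirpes.
Lakshmi left no surviving issue, so that branch lapses and is disregarded.
The estate is divided into 4 equal shares of 1/4 among Kavita, Deepa, Sarita, Usha.
Kavita is living and takes 1/4.
Deepa is living and takes 1/4.
Sarita predeceased; the 1/4 allotted to Sarita's branch passes to Sarita's issue by representation.
The 1/4 is divided into 2 equal shares of 1/8 among Neelam, Manoj.
Neelam predeceased; the 1/8 allotted to Neelam's branch passes to Neelam's issue by representation.
The 1/8 is divided into 2 equal shares of 1/16 among Yamini, Bhavna.
Yamini is living and takes 1/16.
Bhavna is living and takes 1/16.
Manoj is living and takes 1/8.
Usha is living and takes 1/4.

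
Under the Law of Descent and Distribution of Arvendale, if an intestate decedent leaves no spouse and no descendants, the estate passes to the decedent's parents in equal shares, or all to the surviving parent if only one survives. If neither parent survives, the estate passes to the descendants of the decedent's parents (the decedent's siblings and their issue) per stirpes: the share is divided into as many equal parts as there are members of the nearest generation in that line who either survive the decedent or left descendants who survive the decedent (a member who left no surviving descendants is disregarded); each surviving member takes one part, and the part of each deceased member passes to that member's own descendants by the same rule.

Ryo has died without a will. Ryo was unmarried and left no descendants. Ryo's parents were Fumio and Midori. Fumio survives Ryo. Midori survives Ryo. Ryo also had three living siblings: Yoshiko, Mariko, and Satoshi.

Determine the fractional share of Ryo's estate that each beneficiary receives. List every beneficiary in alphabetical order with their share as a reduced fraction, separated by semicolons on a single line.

Both parents survive, so Fumio and Midori each take 1/2. The siblings take nothing because a surviving parent has priority.

Fumio 1/2; Midori 1/2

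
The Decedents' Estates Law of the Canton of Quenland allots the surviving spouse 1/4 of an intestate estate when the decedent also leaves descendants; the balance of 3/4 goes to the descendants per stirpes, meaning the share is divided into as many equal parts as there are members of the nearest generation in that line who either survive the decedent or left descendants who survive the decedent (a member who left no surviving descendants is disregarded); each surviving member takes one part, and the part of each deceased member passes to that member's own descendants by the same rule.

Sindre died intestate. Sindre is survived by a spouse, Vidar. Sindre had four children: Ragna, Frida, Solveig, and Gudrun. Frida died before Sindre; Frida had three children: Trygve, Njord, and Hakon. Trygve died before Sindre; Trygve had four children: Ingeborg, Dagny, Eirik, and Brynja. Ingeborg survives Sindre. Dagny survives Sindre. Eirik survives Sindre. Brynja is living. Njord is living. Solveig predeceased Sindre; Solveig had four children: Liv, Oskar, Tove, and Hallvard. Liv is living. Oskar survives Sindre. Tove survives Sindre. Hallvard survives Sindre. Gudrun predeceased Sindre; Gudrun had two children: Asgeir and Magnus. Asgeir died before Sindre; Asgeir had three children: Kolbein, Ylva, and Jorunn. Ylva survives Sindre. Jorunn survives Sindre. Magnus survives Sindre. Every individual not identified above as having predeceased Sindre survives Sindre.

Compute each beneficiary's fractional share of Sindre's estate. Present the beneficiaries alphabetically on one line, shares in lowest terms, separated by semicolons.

Vidar, as surviving spouse, takes 1/4.
The remaining 3/4 passes to Sindre's descendants per stirpes.
The 3/4 is divided into 4 equal shares of 3/16 among Ragna, Frida, Solveig, Gudrun.
Ragna is living and takes 3/16.
Frida predeceased; the 3/16 allotted to Frida's branch passes to Frida's issue by representation.
The 3/16 is divided into 3 equal shares of 1/16 among Trygve, Njord, Hakon.
Trygve predeceased; the 1/16 allotted to Trygve's branch passes to Trygve's issue by representation.
The 1/16 is divided into 4 equal shares of 1/64 among Ingeborg, Dagny, Eirik, Brynja.
Ingeborg is living and takes 1/64.
Dagny is living and takes 1/64.
Eirik is living and takes 1/64.
Brynja is living and takes 1/64.
Njord is living and takes 1/16.
Hakon is living and takes 1/16.
Solveig predeceased; the 3/16 allotted to Solveig's branch passes to Solveig's issue by representation.
The 3/16 is divided into 4 equal shares of 3/64 among Liv, Oskar, Tove, Hallvard.
Liv is living and takes 3/64.
Oskar is living and takes 3/64.
Tove is living and takes 3/64.
Hallvard is living and takes 3/64.
Gudrun predeceased; the 3/16 allotted to Gudrun's branch passes to Gudrun's issue by representation.
The 3/16 is divided into 2 equal shares of 3/32 among Asgeir, Magnus.
Asgeir predeceased; the 3/32 allotted to Asgeir's branch passes to Asgeir's issue by representation.
The 3/32 is divided into 3 equal shares of 1/32 among Kolbein, Ylva, Jorunn.
Kolbein is living and takes 1/32.
Ylva is living and takes 1/32.
Jorunn is living and takes 1/32.
Magnus is living and takes 3/32.

Brynja 1/64; Dagny 1/64; Eirik 1/64; Hakon 1/16; Hallvard 3/64; Ingeborg 1/64; Jorunn 1/32; Kolbein 1/32; Liv 3/64; Magnus 3/32; Njord 1/16; Oskar 3/64; Ragna 3/16; Tove 3/64; Vidar 1/4; Ylva 1/32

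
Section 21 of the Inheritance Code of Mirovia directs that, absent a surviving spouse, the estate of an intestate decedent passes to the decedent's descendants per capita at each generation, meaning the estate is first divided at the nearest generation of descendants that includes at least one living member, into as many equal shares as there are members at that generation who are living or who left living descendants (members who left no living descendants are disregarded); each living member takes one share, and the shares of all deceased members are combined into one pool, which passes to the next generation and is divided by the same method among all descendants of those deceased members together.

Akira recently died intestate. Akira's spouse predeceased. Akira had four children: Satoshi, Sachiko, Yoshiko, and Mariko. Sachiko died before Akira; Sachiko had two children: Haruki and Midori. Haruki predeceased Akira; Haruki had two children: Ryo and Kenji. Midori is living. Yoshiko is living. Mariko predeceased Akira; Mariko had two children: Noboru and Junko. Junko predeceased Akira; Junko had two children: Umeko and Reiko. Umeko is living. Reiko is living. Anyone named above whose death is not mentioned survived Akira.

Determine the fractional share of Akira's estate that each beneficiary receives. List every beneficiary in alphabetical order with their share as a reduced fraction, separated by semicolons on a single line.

Kenji 1/16; Midori 1/8; Noboru 1/8; Reiko 1/16; Ryo 1/16; Satoshi 1/4; Umeko 1/16; Yoshiko 1/4

There is no surviving spouse, so the entire estate passes to Akira's descendants per capita at each generation.
At generation 1 (Satoshi, Sachiko, Yoshiko, Mariko) there are 4 shares of (1)/4 = 1/4 each.
Living: Satoshi and Yoshiko — each takes 1/4.
Deceased: Sachiko and Mariko. Their combined 1/2 is pooled and carried to generation 2.
At generation 2 (Haruki, Midori, Noboru, Junko) there are 4 shares of (1/2)/4 = 1/8 each.
Living: Midori and Noboru — each takes 1/8.
Deceased: Haruki and Junko. Their combined 1/4 is pooled and carried to generation 3.
At generation 3 (Ryo, Kenji, Umeko, Reiko) there are 4 shares of (1/4)/4 = 1/16 each.
Living: Ryo, Kenji, Umeko, and Reiko — each takes 1/16.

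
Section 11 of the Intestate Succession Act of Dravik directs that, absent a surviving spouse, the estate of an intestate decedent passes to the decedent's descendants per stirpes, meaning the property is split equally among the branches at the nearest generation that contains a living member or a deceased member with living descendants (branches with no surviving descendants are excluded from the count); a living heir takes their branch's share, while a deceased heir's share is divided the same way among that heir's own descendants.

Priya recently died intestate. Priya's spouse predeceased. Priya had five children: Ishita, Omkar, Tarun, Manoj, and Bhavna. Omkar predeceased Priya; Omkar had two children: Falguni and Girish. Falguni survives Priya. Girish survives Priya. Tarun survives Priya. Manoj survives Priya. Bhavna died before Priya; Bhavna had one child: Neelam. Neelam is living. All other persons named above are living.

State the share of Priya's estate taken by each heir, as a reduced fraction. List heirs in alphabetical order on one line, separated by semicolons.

There is no surviving spouse, so the entire estate passes to Priya's descendants per stirpes.
The estate is divided into 5 equal shares of 1/5 among Ishita, Omkar, Tarun, Manoj, Bhavna.
Ishita is living and takes 1/5.
Omkar predeceased; the 1/5 allotted to Omkar's branch passes to Omkar's issue by representation.
The 1/5 is divided into 2 equal shares of 1/10 among Falguni, Girish.
Falguni is living and takes 1/10.
Girish is living and takes 1/10.
Tarun is living and takes 1/5.
Manoj is living and takes 1/5.
Bhavna predeceased; the 1/5 allotted to Bhavna's branch passes to Bhavna's issue by representation.
Neelam is the sole taker at this level and receives the full 1/5.

Falguni 1/10; Girish 1/10; Ishita 1/5; Manoj 1/5; Neelam 1/5; Tarun 1/5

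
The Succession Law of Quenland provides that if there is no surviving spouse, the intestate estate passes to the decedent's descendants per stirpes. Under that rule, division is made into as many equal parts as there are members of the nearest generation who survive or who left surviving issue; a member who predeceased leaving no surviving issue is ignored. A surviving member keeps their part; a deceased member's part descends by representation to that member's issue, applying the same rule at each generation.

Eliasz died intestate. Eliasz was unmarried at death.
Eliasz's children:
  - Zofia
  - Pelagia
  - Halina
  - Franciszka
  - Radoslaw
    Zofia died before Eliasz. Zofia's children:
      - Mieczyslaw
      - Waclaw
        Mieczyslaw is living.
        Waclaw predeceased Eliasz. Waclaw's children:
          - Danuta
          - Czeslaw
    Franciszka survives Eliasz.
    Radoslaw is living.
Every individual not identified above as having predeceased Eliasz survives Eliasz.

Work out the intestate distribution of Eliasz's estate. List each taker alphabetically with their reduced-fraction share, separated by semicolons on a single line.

There is no surviving spouse, so the entire estate passes to Eliasz's descendants per stirpes.
The estate is divided into 5 equal shares of 1/5 among Zofia, Pelagia, Halina, Franciszka, Radoslaw.
Zofia predeceased; the 1/5 allotted to Zofia's branch passes to Zofia's issue by representation.
The 1/5 is divided into 2 equal shares of 1/10 among Mieczyslaw, Waclaw.
Mieczyslaw is living and takes 1/10.
Waclaw predeceased; the 1/10 allotted to Waclaw's branch passes to Waclaw's issue by representation.
The 1/10 is divided into 2 equal shares of 1/20 among Danuta, Czeslaw.
Danuta is living and takes 1/20.
Czeslaw is living and takes 1/20.
Pelagia is living and takes 1/5.
Halina is living and takes 1/5.
Franciszka is living and takes 1/5.
Radoslaw is living and takes 1/5.

Czeslaw 1/20; Danuta 1/20; Franciszka 1/5; Halina 1/5; Mieczyslaw 1/10; Pelagia 1/5; Radoslaw 1/5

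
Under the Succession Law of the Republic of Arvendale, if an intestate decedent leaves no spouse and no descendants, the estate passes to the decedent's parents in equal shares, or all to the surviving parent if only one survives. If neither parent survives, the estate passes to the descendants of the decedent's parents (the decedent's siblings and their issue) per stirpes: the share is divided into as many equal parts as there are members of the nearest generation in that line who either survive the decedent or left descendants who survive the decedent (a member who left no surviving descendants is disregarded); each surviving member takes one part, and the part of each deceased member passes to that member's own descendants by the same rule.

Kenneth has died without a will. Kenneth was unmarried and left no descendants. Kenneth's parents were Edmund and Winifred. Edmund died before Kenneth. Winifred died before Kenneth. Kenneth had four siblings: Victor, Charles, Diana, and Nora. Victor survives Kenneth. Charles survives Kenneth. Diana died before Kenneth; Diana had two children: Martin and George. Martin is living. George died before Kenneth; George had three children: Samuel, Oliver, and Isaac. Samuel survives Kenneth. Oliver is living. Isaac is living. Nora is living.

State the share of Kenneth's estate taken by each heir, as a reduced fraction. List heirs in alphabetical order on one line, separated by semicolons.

Neither parent survives and there are no descendants, so the estate passes to Kenneth's siblings and their issue per stirpes.
The estate is divided into 4 equal shares of 1/4 among Victor, Charles, Diana, Nora.
Victor is living and takes 1/4.
Charles is living and takes 1/4.
Diana predeceased; the 1/4 allotted to Diana's branch passes to Diana's issue by representation.
The 1/4 is divided into 2 equal shares of 1/8 among Martin, George.
Martin is living and takes 1/8.
George predeceased; the 1/8 allotted to George's branch passes to George's issue by representation.
The 1/8 is divided into 3 equal shares of 1/24 among Samuel, Oliver, Isaac.
Samuel is living and takes 1/24.
Oliver is living and takes 1/24.
Isaac is living and takes 1/24.
Nora is living and takes 1/4.

Charles 1/4; Isaac 1/24; Martin 1/8; Nora 1/4; Oliver 1/24; Samuel 1/24; Victor 1/4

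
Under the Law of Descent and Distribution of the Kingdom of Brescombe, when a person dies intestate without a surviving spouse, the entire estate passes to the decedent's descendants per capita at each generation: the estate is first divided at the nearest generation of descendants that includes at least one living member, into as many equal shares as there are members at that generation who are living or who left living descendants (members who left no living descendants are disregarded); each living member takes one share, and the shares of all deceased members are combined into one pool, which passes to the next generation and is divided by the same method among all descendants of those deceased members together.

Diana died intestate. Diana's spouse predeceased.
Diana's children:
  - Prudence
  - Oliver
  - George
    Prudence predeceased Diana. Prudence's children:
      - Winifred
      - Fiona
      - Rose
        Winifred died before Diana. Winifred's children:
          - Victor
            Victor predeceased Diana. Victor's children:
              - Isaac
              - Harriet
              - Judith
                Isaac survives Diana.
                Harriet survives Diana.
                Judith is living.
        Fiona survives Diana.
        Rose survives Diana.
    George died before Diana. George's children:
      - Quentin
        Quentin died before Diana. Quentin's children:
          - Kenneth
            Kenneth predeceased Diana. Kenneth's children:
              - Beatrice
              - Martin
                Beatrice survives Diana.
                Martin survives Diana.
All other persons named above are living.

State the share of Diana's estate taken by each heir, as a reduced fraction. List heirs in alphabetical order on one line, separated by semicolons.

Beatrice 1/15; Fiona 1/6; Harriet 1/15; Isaac 1/15; Judith 1/15; Martin 1/15; Oliver 1/3; Rose 1/6

There is no surviving spouse, so the entire estate passes to Diana's descendants per capita at each generation.
At generation 1 (Prudence, Oliver, George) there are 3 shares of (1)/3 = 1/3 each.
Living: Oliver — each takes 1/3.
Deceased: Prudence and George. Their combined 2/3 is pooled and carried to generation 2.
At generation 2 (Winifred, Fiona, Rose, Quentin) there are 4 shares of (2/3)/4 = 1/6 each.
Living: Fiona and Rose — each takes 1/6.
Deceased: Winifred and Quentin. Their combined 1/3 is pooled and carried to generation 3.
At generation 3 (Victor, Kenneth) there are 2 shares of (1/3)/2 = 1/6 each.
Deceased: Victor and Kenneth. Their combined 1/3 is pooled and carried to generation 4.
At generation 4 (Isaac, Harriet, Judith, Beatrice, Martin) there are 5 shares of (1/3)/5 = 1/15 each.
Living: Isaac, Harriet, Judith, Beatrice, and Martin — each takes 1/15.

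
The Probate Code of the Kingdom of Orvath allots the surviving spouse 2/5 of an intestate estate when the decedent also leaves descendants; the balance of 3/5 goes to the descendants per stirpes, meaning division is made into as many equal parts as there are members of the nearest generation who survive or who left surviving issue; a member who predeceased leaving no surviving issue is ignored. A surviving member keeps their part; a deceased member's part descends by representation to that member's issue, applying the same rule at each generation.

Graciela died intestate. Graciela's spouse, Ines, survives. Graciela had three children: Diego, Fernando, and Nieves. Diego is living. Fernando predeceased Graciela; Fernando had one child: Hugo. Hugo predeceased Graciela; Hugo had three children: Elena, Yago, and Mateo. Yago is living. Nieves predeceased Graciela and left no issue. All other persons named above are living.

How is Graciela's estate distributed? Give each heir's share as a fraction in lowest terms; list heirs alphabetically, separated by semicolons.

Diego 3/10; Elena 1/10; Ines 2/5; Mateo 1/10; Yago 1/10

Ines, as surviving spouse, takes 2/5.
The remaining 3/5 passes to Graciela's descendants per stirpes.
Nieves left no surviving issue, so that branch lapses and is disregarded.
The 3/5 is divided into 2 equal shares of 3/10 among Diego, Fernando.
Diego is living and takes 3/10.
Fernando predeceased; the 3/10 allotted to Fernando's branch passes to Fernando's issue by representation.
Hugo's line is the sole branch at this level, so the full 3/10 passes to Hugo's issue by representation.
The 3/10 is divided into 3 equal shares of 1/10 among Elena, Yago, Mateo.
Elena is living and takes 1/10.
Yago is living and takes 1/10.
Mateo is living and takes 1/10.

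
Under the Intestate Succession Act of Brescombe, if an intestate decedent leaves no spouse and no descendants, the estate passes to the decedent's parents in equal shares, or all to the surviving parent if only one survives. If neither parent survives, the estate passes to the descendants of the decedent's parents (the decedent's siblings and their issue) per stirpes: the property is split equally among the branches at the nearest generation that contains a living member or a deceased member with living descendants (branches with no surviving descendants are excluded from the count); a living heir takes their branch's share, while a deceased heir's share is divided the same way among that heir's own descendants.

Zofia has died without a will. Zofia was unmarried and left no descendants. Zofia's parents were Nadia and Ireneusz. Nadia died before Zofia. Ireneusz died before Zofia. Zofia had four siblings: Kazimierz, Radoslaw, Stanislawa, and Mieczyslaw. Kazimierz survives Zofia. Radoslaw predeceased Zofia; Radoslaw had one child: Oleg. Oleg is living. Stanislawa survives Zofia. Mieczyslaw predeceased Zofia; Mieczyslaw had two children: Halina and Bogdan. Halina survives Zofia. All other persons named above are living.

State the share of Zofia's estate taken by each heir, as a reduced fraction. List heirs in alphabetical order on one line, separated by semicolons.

Neither parent survives and there are no descendants, so the estate passes to Zofia's siblings and their issue per stirpes.
The estate is divided into 4 equal shares of 1/4 among Kazimierz, Radoslaw, Stanislawa, Mieczyslaw.
Kazimierz is living and takes 1/4.
Radoslaw predeceased; the 1/4 allotted to Radoslaw's branch passes to Radoslaw's issue by representation.
Oleg is the sole taker at this level and receives the full 1/4.
Stanislawa is living and takes 1/4.
Mieczyslaw predeceased; the 1/4 allotted to Mieczyslaw's branch passes to Mieczyslaw's issue by representation.
The 1/4 is divided into 2 equal shares of 1/8 among Halina, Bogdan.
Halina is living and takes 1/8.
Bogdan is living and takes 1/8.

Bogdan 1/8; Halina 1/8; Kazimierz 1/4; Oleg 1/4; Stanislawa 1/4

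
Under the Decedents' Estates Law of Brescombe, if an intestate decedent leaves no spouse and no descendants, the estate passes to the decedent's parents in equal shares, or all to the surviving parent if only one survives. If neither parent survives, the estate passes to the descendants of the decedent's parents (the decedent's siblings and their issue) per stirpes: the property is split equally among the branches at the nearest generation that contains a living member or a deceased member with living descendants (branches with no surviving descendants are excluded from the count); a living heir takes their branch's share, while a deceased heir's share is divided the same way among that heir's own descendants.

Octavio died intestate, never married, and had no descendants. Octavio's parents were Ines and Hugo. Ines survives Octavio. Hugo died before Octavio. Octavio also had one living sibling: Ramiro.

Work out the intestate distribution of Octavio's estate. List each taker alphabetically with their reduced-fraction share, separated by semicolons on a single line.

Only one parent, Ines, survives, so Ines takes the entire estate. The siblings take nothing because a surviving parent has priority.

Ines 1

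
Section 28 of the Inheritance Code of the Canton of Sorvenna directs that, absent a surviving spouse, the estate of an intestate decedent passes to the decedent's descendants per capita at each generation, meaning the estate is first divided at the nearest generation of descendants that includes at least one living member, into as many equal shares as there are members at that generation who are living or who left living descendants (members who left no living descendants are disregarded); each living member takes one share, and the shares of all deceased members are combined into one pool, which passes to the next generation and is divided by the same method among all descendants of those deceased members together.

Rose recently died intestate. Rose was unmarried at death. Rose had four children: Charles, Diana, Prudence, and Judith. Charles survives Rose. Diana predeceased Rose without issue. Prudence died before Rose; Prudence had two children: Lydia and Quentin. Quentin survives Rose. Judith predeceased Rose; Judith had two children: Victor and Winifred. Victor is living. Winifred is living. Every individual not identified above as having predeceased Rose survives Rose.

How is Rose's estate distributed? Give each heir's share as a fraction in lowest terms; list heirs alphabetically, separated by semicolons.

There is no surviving spouse, so the entire estate passes to Rose's descendants per capita at each generation.
At generation 1 (Charles, Prudence, Judith) there are 3 shares of (1)/3 = 1/3 each.
Living: Charles — each takes 1/3.
Deceased: Prudence and Judith. Their combined 2/3 is pooled and carried to generation 2.
At generation 2 (Lydia, Quentin, Victor, Winifred) there are 4 shares of (2/3)/4 = 1/6 each.
Living: Lydia, Quentin, Victor, and Winifred — each takes 1/6.

Charles 1/3; Lydia 1/6; Quentin 1/6; Victor 1/6; Winifred 1/6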